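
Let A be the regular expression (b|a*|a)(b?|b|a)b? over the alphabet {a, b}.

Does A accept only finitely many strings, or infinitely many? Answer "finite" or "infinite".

infinite

The expression contains a Kleene star applied to a subexpression that matches at least one nonempty string, so it matches strings of unbounded length.
Hence L(A) is infinite.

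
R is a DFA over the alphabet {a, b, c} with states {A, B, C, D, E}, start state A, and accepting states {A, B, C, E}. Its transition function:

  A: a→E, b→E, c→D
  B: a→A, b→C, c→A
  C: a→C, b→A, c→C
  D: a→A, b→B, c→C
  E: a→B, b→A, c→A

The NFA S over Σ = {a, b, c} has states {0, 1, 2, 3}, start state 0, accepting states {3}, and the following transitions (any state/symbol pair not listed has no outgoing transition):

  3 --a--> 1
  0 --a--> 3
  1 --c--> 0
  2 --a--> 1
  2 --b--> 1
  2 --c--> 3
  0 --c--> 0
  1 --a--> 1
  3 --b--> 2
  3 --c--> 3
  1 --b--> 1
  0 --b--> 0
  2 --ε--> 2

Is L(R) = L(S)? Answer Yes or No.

No

The empty string ε is accepted by R but rejected by S.
So L(R) ≠ L(S).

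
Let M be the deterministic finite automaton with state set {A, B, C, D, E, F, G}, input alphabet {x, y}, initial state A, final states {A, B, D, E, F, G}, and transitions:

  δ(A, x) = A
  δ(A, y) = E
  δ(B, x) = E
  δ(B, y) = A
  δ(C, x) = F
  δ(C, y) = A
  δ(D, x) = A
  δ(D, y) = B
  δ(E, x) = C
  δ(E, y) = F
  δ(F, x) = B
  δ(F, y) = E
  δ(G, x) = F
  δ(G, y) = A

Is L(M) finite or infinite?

State A is reachable from the start and can reach an accepting state, and it lies on the cycle A → A.
Traversing that cycle any number of times yields accepted strings of unbounded length, so the language is infinite.

infinite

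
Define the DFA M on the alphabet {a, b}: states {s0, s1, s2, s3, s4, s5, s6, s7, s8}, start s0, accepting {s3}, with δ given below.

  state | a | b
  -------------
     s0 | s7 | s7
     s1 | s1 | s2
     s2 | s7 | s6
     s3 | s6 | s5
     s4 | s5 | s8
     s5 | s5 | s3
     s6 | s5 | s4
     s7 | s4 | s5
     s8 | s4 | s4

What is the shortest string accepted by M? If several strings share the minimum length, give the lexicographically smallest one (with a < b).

abb

A breadth-first search from s0 reaches an accepting state first via the path s0 → s7 → s5 → s3 on input abb.
No string of length < 3 is accepted (BFS exhausts all shorter strings without reaching an accepting state), and abb is the lexicographically least accepting string of length 3.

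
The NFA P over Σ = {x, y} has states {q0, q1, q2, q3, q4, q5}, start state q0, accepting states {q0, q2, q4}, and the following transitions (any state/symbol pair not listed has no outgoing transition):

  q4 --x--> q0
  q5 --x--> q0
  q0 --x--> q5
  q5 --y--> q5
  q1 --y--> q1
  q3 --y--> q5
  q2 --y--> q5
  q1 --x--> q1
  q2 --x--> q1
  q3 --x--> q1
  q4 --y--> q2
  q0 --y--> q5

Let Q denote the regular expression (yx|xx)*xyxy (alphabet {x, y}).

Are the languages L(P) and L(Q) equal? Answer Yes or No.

No

The empty string ε is accepted by P but rejected by Q.
So L(P) ≠ L(Q).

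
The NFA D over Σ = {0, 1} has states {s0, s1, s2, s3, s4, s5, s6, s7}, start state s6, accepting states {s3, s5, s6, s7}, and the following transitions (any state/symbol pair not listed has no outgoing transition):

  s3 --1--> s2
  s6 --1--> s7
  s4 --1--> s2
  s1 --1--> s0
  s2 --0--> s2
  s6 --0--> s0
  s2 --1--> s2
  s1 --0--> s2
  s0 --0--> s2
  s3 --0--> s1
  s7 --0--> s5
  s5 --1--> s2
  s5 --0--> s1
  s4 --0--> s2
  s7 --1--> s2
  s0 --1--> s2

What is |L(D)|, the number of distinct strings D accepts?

The useful subgraph on states {s5, s6, s7} is acyclic, so L(D) is finite; the longest accepting path visits 3 useful states, giving maximum string length 2.
Counting accepting paths from s6 by length: 1 of length 0, 1 of length 1, 1 of length 2. Total 3.

3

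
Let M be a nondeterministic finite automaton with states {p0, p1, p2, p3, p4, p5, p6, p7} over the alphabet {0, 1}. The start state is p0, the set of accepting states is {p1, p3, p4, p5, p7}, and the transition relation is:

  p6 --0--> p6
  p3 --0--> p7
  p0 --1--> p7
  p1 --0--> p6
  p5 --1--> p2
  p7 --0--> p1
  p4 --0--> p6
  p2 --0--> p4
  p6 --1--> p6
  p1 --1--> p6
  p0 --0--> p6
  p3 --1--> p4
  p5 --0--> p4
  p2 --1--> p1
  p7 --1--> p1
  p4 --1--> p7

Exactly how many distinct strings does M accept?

3

The useful subgraph on states {p0, p1, p7} is acyclic, so L(M) is finite; the longest accepting path visits 3 useful states, giving maximum string length 2.
Counting accepting paths from p0 by length: 1 of length 1, 2 of length 2. Total 3.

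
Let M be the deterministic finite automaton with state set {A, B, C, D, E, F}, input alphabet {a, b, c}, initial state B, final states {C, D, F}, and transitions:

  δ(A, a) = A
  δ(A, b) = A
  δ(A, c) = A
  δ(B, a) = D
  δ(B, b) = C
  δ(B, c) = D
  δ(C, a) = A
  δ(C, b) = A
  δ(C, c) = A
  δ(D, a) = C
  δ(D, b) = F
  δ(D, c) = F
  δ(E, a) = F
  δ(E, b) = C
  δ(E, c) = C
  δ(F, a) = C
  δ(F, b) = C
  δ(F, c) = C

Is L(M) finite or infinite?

finite

The useful states (reachable from B and able to reach an accepting state) are {B, C, D, F}.
Restricted to these states the transition graph has no cycle, so every accepting path has bounded length and L is finite.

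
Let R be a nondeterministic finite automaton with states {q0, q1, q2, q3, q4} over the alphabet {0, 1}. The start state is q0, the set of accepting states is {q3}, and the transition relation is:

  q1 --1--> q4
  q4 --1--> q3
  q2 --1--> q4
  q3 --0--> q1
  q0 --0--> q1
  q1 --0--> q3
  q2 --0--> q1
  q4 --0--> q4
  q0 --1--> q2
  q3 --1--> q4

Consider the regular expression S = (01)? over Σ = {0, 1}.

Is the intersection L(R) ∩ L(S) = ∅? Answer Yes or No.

Yes

Converting the expression S to a DFA (subset construction, then merging equivalent states) gives the minimal DFA with states {s0, s1, s2, s3}, start state s0, accepting states {s0, s3} and transitions s0: 0→s1, 1→s2; s1: 0→s2, 1→s3; s2: 0→s2, 1→s2; s3: 0→s2, 1→s2.
Exploring the product automaton R × S from the start pair (q0, s0), following both machines on each input symbol, reaches 7 state pairs: (q0, s0), (q1, s1), (q2, s2), (q3, s2), (q4, s3), (q1, s2), (q4, s2).
R accepts in {q3} and S accepts in {s0, s3}; no reachable pair has both components accepting, so no string drives both machines to acceptance simultaneously and L(R) ∩ L(S) = ∅.
So no string is accepted by both, and the intersection is empty.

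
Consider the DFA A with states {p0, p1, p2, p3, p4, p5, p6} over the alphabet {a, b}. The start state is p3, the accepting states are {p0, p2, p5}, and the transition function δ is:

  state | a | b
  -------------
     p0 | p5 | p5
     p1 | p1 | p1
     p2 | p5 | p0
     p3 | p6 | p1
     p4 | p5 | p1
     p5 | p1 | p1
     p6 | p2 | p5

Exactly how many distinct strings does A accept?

The useful subgraph on states {p0, p2, p3, p5, p6} is acyclic, so L(A) is finite; the longest accepting path visits 5 useful states, giving maximum string length 4.
Counting accepting paths from p3 by length: 2 of length 2, 2 of length 3, 2 of length 4. Total 6.

6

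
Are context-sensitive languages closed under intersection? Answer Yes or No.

Yes

An LBA keeps a copy of the input on a second track, runs the LBA for L₁, and if that accepts restores the input and runs the LBA for L₂; linear space suffices, so L₁ ∩ L₂ is context-sensitive.
So the context-sensitive languages are closed under intersection.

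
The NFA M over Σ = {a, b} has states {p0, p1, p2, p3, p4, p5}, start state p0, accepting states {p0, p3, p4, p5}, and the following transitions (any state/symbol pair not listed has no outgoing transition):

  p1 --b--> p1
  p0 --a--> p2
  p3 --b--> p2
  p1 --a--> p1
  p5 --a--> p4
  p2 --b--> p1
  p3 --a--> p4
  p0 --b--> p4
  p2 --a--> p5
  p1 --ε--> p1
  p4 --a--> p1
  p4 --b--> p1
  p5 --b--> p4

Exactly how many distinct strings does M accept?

5

The useful subgraph on states {p0, p2, p4, p5} is acyclic, so L(M) is finite; the longest accepting path visits 4 useful states, giving maximum string length 3.
Counting accepting paths from p0 by length: 1 of length 0, 1 of length 1, 1 of length 2, 2 of length 3. Total 5.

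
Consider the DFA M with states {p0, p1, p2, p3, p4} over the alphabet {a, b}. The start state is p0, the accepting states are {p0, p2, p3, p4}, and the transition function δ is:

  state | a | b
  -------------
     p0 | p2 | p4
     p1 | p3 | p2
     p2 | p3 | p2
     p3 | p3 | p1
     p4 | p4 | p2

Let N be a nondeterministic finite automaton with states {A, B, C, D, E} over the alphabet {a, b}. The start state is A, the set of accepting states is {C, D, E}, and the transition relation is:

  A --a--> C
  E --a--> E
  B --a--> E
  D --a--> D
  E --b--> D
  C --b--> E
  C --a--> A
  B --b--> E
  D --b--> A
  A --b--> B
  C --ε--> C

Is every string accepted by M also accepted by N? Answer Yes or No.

The empty string ε is in L(M) but not in L(N).
So L(M) ⊄ L(N).

No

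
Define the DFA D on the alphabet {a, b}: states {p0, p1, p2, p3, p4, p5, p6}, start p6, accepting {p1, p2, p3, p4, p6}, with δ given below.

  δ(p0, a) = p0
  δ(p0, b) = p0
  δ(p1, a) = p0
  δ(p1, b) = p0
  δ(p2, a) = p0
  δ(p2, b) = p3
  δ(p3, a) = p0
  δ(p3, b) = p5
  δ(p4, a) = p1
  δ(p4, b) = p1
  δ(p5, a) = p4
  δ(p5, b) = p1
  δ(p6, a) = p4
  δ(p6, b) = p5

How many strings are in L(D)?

The useful subgraph on states {p1, p4, p5, p6} is acyclic, so L(D) is finite; the longest accepting path visits 4 useful states, giving maximum string length 3.
Counting accepting paths from p6 by length: 1 of length 0, 1 of length 1, 4 of length 2, 2 of length 3. Total 8.

8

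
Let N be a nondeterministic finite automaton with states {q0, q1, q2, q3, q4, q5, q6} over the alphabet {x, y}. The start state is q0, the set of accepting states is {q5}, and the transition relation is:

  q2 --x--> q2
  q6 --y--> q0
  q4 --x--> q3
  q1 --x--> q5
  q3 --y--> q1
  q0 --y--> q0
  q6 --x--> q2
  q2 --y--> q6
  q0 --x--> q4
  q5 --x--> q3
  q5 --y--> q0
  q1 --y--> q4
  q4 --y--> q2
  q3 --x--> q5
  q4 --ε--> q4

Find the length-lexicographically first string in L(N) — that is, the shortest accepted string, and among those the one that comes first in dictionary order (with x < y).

A breadth-first search from q0 reaches an accepting state first via the path q0 → q4 → q3 → q5 on input xxx.
No string of length < 3 is accepted (BFS exhausts all shorter strings without reaching an accepting state), and xxx is the lexicographically least accepting string of length 3.

xxx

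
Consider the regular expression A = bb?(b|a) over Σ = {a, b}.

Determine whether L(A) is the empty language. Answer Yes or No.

No

The string ba matches the expression, so it belongs to L(A).
Since L(A) contains at least one string, it is not empty.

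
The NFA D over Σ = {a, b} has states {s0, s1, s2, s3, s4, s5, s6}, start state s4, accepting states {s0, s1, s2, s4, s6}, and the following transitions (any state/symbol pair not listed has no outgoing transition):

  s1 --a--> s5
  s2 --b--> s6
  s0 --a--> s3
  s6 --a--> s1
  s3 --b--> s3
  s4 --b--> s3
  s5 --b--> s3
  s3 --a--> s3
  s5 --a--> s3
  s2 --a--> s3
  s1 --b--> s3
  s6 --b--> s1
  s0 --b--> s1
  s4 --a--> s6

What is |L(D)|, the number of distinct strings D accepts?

4

The useful subgraph on states {s1, s4, s6} is acyclic, so L(D) is finite; the longest accepting path visits 3 useful states, giving maximum string length 2.
Counting accepting paths from s4 by length: 1 of length 0, 1 of length 1, 2 of length 2. Total 4.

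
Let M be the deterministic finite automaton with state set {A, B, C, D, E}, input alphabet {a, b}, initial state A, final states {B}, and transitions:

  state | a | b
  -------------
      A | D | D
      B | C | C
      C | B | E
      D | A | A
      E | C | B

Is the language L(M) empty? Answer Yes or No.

The states reachable from the start state are {A, D}.
None of the accepting states {B} is reachable, so no string is accepted and L(M) = ∅.

Yes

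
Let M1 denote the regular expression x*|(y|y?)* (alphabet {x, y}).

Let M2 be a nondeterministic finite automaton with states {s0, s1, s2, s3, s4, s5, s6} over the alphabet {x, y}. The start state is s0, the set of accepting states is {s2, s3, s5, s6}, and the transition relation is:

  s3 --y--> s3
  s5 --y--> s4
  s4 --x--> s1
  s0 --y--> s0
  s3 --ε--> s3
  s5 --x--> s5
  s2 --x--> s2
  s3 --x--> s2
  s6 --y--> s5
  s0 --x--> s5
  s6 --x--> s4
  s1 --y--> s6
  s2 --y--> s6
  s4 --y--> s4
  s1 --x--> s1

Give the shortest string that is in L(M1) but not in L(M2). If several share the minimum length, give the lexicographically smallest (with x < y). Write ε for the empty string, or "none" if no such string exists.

The empty string ε is accepted by M1 but not by M2.
Since ε is the unique shortest string, it is the required witness.

ε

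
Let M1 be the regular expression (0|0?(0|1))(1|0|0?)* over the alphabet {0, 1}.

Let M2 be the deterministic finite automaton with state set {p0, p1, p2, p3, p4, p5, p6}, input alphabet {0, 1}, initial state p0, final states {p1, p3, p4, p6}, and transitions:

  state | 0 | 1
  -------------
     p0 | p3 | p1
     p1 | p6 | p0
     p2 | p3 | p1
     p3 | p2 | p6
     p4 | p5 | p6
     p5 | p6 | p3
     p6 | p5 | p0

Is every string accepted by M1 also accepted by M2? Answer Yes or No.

No

The string 00 is in L(M1) but not in L(M2).
So L(M1) ⊄ L(M2).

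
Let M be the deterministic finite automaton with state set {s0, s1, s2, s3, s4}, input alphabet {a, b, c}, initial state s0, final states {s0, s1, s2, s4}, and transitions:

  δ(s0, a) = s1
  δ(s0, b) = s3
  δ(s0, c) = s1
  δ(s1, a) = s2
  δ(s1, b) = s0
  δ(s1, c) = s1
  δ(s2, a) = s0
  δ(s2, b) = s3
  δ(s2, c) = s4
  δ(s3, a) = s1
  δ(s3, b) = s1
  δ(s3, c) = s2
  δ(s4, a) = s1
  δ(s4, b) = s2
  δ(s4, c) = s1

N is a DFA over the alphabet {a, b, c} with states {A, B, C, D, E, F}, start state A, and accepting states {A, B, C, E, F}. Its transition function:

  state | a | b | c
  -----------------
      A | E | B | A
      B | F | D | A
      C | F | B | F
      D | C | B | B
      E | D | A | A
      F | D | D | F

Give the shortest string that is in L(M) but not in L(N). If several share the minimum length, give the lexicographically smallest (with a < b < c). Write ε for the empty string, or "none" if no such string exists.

The string aa is accepted by M but not by N.
No shorter string lies in the difference, and aa is the lexicographically first length-2 string in L(M) \ L(N).

aa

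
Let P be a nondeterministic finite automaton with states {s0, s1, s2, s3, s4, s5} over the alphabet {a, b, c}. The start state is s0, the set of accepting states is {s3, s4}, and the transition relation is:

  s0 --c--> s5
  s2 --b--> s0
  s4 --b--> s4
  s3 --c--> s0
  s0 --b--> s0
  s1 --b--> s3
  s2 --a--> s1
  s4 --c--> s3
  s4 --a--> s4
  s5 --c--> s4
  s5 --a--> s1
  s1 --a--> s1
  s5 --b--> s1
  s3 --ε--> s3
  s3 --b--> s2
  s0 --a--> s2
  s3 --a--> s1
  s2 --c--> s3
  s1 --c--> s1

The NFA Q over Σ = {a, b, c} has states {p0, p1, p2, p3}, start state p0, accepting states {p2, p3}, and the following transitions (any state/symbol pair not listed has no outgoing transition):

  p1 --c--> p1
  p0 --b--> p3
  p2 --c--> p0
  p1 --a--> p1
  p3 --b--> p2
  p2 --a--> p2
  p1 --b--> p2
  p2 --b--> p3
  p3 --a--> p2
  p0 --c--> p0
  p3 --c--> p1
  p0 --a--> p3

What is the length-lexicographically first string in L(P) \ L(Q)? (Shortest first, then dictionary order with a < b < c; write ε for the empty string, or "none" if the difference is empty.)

The string ac is accepted by P but not by Q.
No shorter string lies in the difference, and ac is the lexicographically first length-2 string in L(P) \ L(Q).

ac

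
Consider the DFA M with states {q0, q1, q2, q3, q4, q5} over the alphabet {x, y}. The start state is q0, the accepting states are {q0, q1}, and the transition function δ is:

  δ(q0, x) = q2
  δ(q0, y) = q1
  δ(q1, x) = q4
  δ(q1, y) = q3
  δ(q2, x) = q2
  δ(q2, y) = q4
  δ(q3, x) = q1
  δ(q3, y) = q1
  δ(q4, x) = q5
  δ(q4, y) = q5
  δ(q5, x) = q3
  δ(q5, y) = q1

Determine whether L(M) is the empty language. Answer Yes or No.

No

The empty string ε is accepted: the run q0 ends in the accepting state q0.
Since at least one string is accepted, L(M) is not empty.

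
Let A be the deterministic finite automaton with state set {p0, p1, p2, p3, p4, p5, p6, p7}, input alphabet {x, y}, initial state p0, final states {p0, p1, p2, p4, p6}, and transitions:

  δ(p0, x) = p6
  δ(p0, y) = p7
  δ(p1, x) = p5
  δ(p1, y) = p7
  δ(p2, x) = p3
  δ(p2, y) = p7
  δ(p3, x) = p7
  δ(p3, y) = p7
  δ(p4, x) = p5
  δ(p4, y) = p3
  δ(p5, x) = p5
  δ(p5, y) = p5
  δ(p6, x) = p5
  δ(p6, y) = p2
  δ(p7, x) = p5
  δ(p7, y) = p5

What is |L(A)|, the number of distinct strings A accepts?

The useful subgraph on states {p0, p2, p6} is acyclic, so L(A) is finite; the longest accepting path visits 3 useful states, giving maximum string length 2.
Counting accepting paths from p0 by length: 1 of length 0, 1 of length 1, 1 of length 2. Total 3.

3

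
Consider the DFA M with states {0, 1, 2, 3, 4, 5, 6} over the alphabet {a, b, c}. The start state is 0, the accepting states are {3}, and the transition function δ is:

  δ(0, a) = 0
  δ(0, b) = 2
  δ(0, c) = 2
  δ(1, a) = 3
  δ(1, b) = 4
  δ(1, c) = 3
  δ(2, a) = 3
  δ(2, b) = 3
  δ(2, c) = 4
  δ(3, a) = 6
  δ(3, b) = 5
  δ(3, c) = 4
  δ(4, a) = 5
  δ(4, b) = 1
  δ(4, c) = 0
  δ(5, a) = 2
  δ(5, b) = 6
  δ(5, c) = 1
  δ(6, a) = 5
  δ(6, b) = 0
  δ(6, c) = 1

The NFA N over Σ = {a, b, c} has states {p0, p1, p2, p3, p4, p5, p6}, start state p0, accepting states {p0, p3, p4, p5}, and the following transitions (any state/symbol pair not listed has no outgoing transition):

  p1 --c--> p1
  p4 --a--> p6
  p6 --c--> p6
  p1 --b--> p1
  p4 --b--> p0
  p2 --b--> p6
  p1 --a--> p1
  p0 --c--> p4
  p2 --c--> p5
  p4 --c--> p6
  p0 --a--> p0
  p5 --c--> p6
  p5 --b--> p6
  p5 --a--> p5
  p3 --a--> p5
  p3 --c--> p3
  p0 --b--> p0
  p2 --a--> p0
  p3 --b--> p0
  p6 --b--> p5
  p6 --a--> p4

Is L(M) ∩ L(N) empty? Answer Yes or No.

No

The string ba is accepted by both M and N.
Hence L(M) ∩ L(N) ≠ ∅.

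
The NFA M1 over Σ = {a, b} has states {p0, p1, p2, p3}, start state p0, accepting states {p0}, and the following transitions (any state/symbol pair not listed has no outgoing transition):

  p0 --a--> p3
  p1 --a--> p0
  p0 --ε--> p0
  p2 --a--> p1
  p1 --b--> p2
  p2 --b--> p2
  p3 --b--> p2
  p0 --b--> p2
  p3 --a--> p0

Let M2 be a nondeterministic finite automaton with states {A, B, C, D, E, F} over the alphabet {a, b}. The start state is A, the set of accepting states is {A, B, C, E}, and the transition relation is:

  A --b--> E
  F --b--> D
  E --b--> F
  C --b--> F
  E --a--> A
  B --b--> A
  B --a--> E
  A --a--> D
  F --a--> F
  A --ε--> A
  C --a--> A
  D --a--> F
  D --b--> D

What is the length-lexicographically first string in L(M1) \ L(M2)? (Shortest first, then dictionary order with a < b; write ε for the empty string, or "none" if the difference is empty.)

The string aa is accepted by M1 but not by M2.
No shorter string lies in the difference, and aa is the lexicographically first length-2 string in L(M1) \ L(M2).

aa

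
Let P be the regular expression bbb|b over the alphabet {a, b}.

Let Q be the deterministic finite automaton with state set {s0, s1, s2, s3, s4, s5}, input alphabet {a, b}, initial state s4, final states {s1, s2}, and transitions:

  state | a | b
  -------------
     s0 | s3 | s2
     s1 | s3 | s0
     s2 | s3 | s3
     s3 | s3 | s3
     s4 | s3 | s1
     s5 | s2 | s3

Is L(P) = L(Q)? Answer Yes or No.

Yes

Converting the expression P to a DFA (subset construction, then merging equivalent states) gives the minimal DFA with states {p0, p1, p2, p3, p4}, start state p0, accepting states {p2, p4} and transitions p0: a→p1, b→p2; p1: a→p1, b→p1; p2: a→p1, b→p3; p3: a→p1, b→p4; p4: a→p1, b→p1.
Exploring the product automaton P × Q from the start pair (p0, s4), following both machines on each input symbol, reaches 5 state pairs: (p0, s4), (p1, s3), (p2, s1), (p3, s0), (p4, s2).
P accepts in {p2, p4} and Q accepts in {s1, s2}. In every reachable pair the two components are either both accepting — (p2, s1), (p4, s2) — or both non-accepting, so no string is accepted by exactly one of the machines: L(P) \ L(Q) and L(Q) \ L(P) are both empty.
Hence every string is accepted by P iff it is accepted by Q, and the two languages coincide.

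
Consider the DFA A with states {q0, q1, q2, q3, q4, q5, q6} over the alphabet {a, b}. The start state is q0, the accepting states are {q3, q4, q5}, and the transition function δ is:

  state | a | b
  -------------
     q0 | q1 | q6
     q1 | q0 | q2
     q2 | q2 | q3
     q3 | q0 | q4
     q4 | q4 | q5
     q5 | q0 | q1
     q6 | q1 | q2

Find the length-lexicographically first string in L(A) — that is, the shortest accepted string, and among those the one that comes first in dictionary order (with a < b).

A breadth-first search from q0 reaches an accepting state first via the path q0 → q1 → q2 → q3 on input abb.
No string of length < 3 is accepted (BFS exhausts all shorter strings without reaching an accepting state), and abb is the lexicographically least accepting string of length 3.

abb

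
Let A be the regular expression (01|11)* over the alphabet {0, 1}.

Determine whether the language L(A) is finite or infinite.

The expression contains a Kleene star applied to a subexpression that matches at least one nonempty string, so it matches strings of unbounded length.
Hence L(A) is infinite.

infinite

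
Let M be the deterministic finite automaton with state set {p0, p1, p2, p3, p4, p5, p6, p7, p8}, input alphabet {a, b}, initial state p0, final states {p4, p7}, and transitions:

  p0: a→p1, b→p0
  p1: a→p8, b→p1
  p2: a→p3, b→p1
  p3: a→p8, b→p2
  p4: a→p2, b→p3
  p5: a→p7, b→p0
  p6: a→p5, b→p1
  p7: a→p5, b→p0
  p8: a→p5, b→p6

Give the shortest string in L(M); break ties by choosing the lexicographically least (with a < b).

A breadth-first search from p0 reaches an accepting state first via the path p0 → p1 → p8 → p5 → p7 on input aaaa.
No string of length < 4 is accepted (BFS exhausts all shorter strings without reaching an accepting state), and aaaa is the lexicographically least accepting string of length 4.

aaaa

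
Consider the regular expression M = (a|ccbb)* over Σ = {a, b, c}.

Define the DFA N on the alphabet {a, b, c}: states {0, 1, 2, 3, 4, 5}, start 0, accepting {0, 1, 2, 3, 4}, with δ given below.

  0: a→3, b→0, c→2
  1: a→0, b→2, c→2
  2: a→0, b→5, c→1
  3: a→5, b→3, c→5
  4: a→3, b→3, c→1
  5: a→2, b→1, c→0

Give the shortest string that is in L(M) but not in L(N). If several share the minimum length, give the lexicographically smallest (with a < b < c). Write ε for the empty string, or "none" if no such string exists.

The string aa is accepted by M but not by N.
No shorter string lies in the difference, and aa is the lexicographically first length-2 string in L(M) \ L(N).

aa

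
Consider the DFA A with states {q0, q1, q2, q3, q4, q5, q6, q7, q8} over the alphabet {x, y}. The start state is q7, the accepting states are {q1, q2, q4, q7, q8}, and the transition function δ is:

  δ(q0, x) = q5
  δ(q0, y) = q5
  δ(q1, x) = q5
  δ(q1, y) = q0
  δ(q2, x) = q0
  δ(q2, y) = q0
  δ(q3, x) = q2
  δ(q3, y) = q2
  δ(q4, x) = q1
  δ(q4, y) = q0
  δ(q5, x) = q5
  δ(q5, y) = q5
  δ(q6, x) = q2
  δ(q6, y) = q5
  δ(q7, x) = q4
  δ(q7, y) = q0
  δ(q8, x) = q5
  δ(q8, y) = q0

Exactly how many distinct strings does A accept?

3

The useful subgraph on states {q1, q4, q7} is acyclic, so L(A) is finite; the longest accepting path visits 3 useful states, giving maximum string length 2.
Counting accepting paths from q7 by length: 1 of length 0, 1 of length 1, 1 of length 2. Total 3.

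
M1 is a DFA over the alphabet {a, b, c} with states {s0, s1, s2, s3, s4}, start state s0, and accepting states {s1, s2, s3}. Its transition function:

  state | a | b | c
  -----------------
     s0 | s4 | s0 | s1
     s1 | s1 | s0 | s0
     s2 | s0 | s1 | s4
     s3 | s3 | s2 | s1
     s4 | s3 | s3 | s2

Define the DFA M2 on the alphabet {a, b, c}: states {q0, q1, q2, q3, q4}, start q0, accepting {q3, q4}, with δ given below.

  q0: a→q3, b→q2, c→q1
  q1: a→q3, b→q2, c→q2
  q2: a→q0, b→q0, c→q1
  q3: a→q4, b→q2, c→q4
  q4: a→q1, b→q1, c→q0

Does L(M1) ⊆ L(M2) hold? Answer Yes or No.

No

The string c is in L(M1) but not in L(M2).
So L(M1) ⊄ L(M2).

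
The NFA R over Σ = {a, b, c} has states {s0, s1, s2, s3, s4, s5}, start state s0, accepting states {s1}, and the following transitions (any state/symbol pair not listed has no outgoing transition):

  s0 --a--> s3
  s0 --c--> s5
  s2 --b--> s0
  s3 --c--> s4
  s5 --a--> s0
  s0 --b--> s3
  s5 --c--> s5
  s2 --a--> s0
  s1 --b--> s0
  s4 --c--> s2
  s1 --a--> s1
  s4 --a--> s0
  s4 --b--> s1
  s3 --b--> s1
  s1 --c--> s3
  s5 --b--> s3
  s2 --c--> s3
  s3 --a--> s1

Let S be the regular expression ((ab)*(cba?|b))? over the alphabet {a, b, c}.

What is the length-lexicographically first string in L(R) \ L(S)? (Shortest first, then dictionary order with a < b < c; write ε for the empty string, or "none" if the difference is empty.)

aa

The string aa is accepted by R but not by S.
No shorter string lies in the difference, and aa is the lexicographically first length-2 string in L(R) \ L(S).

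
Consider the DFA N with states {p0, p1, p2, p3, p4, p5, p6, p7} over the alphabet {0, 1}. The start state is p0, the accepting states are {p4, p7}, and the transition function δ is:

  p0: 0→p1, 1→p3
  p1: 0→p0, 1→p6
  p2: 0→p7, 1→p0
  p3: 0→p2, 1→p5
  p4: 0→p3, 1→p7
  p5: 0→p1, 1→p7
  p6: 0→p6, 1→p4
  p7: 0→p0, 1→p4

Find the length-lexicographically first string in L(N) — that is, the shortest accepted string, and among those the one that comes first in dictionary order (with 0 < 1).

A breadth-first search from p0 reaches an accepting state first via the path p0 → p1 → p6 → p4 on input 011.
No string of length < 3 is accepted (BFS exhausts all shorter strings without reaching an accepting state), and 011 is the lexicographically least accepting string of length 3.

011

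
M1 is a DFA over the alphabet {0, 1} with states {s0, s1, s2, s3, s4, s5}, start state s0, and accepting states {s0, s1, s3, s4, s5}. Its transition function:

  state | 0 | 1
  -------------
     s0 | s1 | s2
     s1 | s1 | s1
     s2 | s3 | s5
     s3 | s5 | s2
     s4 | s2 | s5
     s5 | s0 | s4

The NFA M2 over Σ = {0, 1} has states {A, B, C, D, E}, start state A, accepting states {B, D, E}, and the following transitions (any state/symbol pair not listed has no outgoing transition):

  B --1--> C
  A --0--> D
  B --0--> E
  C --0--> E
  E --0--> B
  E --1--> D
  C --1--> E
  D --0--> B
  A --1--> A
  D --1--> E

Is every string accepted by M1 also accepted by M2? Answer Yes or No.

The empty string ε is in L(M1) but not in L(M2).
So L(M1) ⊄ L(M2).

No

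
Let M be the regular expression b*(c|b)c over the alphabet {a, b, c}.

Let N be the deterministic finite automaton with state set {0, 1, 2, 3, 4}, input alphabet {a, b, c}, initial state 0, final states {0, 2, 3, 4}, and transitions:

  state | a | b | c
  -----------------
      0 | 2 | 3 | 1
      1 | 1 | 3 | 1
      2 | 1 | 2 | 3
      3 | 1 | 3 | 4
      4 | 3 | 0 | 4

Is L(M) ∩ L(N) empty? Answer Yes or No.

The string bc is accepted by both M and N.
Hence L(M) ∩ L(N) ≠ ∅.

No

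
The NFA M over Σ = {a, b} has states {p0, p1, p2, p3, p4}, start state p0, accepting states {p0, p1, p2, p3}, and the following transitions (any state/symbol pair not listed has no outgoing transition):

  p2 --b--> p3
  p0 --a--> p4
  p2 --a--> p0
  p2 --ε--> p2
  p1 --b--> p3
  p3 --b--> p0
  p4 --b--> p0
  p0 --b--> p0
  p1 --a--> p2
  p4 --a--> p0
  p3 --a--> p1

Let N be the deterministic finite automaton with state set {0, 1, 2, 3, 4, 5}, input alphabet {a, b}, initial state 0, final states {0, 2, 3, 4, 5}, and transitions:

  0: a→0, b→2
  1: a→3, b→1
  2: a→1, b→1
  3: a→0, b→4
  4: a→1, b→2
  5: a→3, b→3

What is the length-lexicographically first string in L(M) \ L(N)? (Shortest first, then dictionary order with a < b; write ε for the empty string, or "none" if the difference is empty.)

bb

The string bb is accepted by M but not by N.
No shorter string lies in the difference, and bb is the lexicographically first length-2 string in L(M) \ L(N).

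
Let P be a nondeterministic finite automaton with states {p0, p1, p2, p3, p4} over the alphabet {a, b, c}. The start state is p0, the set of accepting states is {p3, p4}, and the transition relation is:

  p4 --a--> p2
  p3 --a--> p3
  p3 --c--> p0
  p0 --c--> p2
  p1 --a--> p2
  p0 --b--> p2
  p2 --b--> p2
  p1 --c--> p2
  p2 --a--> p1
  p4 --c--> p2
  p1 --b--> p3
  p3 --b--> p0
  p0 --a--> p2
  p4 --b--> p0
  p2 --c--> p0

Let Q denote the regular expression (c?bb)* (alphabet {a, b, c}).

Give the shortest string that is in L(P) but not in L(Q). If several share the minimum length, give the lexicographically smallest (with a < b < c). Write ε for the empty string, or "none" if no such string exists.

aab

The string aab is accepted by P but not by Q.
No shorter string lies in the difference, and aab is the lexicographically first length-3 string in L(P) \ L(Q).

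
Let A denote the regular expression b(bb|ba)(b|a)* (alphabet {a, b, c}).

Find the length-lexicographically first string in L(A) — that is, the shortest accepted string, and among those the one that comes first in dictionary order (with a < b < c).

bba

By inspection of the expression, no string of length less than 3 matches, and bba is the lexicographically first match of length 3.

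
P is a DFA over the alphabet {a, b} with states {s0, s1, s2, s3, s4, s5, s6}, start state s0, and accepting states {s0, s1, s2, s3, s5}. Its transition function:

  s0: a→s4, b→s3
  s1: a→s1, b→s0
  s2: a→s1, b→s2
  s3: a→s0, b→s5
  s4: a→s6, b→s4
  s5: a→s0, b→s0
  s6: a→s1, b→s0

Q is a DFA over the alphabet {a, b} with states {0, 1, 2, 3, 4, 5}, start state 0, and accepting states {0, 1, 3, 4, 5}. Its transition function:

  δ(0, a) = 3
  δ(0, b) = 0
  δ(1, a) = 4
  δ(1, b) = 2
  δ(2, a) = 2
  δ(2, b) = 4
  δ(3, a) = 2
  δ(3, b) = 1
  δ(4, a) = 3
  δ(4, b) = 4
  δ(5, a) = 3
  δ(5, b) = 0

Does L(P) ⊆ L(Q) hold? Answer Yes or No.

The string aaa is in L(P) but not in L(Q).
So L(P) ⊄ L(Q).

No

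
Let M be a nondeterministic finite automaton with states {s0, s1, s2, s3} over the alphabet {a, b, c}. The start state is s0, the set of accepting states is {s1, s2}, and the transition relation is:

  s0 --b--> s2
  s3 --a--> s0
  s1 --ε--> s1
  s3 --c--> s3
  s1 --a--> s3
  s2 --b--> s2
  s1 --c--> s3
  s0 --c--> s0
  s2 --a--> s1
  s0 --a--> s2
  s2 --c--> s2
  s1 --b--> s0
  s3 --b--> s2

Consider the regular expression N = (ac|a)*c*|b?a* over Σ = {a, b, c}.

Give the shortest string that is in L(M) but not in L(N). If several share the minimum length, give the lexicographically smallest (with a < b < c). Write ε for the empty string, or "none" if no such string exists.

ab

The string ab is accepted by M but not by N.
No shorter string lies in the difference, and ab is the lexicographically first length-2 string in L(M) \ L(N).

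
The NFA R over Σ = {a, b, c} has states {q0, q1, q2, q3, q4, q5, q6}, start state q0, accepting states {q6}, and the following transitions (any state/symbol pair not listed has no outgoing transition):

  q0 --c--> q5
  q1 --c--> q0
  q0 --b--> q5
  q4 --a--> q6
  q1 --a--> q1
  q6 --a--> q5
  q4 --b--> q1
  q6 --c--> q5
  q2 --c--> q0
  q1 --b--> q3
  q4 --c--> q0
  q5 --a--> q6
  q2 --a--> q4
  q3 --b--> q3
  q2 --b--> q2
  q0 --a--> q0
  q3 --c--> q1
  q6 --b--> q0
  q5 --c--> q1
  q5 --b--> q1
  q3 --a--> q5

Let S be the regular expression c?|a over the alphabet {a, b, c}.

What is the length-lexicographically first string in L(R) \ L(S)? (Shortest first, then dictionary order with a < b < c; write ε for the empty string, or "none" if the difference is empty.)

ba

The string ba is accepted by R but not by S.
No shorter string lies in the difference, and ba is the lexicographically first length-2 string in L(R) \ L(S).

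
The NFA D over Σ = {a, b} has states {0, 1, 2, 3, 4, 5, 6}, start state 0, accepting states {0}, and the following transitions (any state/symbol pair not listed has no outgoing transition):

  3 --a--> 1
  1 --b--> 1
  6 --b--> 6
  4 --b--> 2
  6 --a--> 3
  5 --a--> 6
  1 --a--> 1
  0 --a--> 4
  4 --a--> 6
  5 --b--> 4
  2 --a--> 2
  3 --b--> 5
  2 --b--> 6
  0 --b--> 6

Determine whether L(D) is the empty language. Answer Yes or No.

The empty string ε is accepted: the run 0 ends in the accepting state 0.
Since at least one string is accepted, L(D) is not empty.

No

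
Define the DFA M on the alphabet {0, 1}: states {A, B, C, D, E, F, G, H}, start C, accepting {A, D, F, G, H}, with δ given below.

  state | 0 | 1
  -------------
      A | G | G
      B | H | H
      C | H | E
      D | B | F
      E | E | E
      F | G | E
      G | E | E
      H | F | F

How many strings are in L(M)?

5

The useful subgraph on states {C, F, G, H} is acyclic, so L(M) is finite; the longest accepting path visits 4 useful states, giving maximum string length 3.
Counting accepting paths from C by length: 1 of length 1, 2 of length 2, 2 of length 3. Total 5.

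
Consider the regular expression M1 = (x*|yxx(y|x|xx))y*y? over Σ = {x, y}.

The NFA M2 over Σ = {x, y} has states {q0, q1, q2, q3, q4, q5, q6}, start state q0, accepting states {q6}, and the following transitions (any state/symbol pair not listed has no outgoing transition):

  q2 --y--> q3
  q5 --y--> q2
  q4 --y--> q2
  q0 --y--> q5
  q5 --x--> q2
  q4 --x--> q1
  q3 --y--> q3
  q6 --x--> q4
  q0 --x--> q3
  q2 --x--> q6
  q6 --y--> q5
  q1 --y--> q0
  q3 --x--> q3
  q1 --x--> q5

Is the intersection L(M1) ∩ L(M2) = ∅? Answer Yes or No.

Converting the expression M1 to a DFA (subset construction, then merging equivalent states) gives the minimal DFA with states {r0, r1, r2, r3, r4, r5, r6, r7}, start state r0, accepting states {r0, r1, r2, r3, r7} and transitions r0: x→r1, y→r2; r1: x→r1, y→r3; r2: x→r4, y→r3; r3: x→r5, y→r3; r4: x→r6, y→r5; r5: x→r5, y→r5; r6: x→r7, y→r3; r7: x→r3, y→r3.
Exploring the product automaton M1 × M2 from the start pair (r0, q0), following both machines on each input symbol, reaches 18 state pairs: (r0, q0), (r1, q3), (r2, q5), (r3, q3), (r4, q2), (r3, q2), (r5, q3), (r6, q6), (r5, q6), (r7, q4), (r3, q5), (r5, q4), (r5, q5), (r3, q1), (r5, q2), (r5, q1), (r3, q0), (r5, q0).
M1 accepts in {r0, r1, r2, r3, r7} and M2 accepts in {q6}; no reachable pair has both components accepting, so no string drives both machines to acceptance simultaneously and L(M1) ∩ L(M2) = ∅.
So no string is accepted by both, and the intersection is empty.

Yes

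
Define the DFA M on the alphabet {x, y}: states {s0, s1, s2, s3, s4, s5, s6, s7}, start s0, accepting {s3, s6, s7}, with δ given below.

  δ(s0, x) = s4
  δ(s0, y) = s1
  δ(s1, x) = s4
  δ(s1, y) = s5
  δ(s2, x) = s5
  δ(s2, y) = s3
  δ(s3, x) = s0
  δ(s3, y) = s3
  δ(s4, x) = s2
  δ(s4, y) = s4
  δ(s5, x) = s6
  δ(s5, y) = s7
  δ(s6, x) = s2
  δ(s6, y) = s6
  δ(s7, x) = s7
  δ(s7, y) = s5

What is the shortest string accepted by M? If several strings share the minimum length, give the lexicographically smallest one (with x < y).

xxy

A breadth-first search from s0 reaches an accepting state first via the path s0 → s4 → s2 → s3 on input xxy.
No string of length < 3 is accepted (BFS exhausts all shorter strings without reaching an accepting state), and xxy is the lexicographically least accepting string of length 3.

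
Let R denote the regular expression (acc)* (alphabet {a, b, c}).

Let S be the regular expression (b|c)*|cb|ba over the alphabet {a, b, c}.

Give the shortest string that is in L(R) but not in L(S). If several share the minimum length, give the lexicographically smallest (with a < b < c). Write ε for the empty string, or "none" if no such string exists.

The string acc is accepted by R but not by S.
No shorter string lies in the difference, and acc is the lexicographically first length-3 string in L(R) \ L(S).

acc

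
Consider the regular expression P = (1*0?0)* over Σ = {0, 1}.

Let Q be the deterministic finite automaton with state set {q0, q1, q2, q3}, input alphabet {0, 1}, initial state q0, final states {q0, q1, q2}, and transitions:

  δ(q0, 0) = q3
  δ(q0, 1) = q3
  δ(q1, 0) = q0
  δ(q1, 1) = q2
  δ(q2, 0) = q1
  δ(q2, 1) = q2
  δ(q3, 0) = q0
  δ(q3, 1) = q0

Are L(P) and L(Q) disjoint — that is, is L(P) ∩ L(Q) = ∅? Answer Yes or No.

No

The empty string ε is accepted by both P and Q.
Hence L(P) ∩ L(Q) ≠ ∅.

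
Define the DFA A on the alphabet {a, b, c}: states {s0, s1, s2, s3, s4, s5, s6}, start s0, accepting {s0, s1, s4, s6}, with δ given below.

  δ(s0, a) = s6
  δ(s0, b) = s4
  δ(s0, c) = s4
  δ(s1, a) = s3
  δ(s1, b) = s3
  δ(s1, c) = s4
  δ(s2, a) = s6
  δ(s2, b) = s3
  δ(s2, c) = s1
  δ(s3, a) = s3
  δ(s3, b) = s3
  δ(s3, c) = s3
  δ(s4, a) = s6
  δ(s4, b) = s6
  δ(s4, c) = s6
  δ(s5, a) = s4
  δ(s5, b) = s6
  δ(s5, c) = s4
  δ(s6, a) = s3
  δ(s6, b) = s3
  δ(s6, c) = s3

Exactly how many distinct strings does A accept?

The useful subgraph on states {s0, s4, s6} is acyclic, so L(A) is finite; the longest accepting path visits 3 useful states, giving maximum string length 2.
Counting accepting paths from s0 by length: 1 of length 0, 3 of length 1, 6 of length 2. Total 10.

10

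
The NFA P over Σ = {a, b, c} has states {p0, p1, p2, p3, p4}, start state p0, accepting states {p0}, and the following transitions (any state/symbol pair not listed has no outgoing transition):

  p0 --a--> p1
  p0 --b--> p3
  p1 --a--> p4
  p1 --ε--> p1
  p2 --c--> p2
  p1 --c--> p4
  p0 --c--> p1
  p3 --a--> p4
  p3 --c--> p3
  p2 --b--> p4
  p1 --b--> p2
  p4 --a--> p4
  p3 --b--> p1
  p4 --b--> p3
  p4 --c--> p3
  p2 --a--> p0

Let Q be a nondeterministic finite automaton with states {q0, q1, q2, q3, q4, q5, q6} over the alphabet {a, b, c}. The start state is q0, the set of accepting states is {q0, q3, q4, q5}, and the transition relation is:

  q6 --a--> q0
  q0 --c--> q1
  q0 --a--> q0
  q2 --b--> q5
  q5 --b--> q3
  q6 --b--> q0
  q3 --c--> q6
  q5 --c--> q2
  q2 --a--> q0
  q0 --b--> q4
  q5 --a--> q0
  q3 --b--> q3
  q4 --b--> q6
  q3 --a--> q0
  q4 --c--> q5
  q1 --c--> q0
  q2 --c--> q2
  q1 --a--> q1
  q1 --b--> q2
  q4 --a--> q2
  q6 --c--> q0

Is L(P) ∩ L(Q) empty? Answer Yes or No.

No

The empty string ε is accepted by both P and Q.
Hence L(P) ∩ L(Q) ≠ ∅.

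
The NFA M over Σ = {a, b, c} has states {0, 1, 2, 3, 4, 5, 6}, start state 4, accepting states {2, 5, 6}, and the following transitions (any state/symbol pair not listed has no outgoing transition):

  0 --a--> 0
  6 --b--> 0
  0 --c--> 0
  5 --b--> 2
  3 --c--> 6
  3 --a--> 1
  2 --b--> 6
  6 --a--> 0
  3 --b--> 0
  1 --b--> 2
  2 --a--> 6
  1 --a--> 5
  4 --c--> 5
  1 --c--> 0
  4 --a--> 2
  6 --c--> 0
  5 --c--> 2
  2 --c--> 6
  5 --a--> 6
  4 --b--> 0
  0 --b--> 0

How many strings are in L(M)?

The useful subgraph on states {2, 4, 5, 6} is acyclic, so L(M) is finite; the longest accepting path visits 4 useful states, giving maximum string length 3.
Counting accepting paths from 4 by length: 2 of length 1, 6 of length 2, 6 of length 3. Total 14.

14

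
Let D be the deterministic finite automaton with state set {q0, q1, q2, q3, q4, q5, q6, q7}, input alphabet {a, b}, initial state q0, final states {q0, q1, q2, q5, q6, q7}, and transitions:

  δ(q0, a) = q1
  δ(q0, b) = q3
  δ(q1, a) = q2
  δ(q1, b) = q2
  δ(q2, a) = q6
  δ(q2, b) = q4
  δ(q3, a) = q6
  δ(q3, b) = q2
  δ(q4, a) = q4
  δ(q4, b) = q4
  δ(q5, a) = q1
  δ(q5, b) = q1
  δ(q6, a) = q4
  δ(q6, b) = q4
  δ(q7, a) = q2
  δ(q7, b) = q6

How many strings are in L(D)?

The useful subgraph on states {q0, q1, q2, q3, q6} is acyclic, so L(D) is finite; the longest accepting path visits 4 useful states, giving maximum string length 3.
Counting accepting paths from q0 by length: 1 of length 0, 1 of length 1, 4 of length 2, 3 of length 3. Total 9.

9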